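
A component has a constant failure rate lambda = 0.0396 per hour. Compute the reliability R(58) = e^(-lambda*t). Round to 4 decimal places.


lambda = 0.0396
t = 58
lambda * t = 2.2968
R(t) = e^(-2.2968)
R(t) = 0.1006

0.1006


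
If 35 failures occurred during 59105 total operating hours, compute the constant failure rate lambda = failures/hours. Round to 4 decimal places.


failures = 35
total_hours = 59105
lambda = 35 / 59105
lambda = 0.0006

0.0006


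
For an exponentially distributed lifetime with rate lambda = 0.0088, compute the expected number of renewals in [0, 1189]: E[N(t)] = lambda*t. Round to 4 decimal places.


lambda = 0.0088
t = 1189
E[N(t)] = lambda * t
E[N(t)] = 0.0088 * 1189
E[N(t)] = 10.4632

10.4632


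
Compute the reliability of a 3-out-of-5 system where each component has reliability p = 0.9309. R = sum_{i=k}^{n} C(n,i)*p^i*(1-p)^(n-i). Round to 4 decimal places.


k = 3, n = 5, p = 0.9309
i=3: C(5,3)=10 * 0.9309^3 * 0.0691^2 = 0.0385
i=4: C(5,4)=5 * 0.9309^4 * 0.0691^1 = 0.2595
i=5: C(5,5)=1 * 0.9309^5 * 0.0691^0 = 0.6991
R = sum of terms = 0.997

0.997


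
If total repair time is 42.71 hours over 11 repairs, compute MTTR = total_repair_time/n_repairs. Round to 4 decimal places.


total_repair_time = 42.71
n_repairs = 11
MTTR = 42.71 / 11
MTTR = 3.8827

3.8827


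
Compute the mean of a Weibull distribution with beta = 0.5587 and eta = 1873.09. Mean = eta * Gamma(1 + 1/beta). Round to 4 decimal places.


beta = 0.5587, eta = 1873.09
1/beta = 1.7899
1 + 1/beta = 2.7899
Gamma(2.7899) = 1.6623
Mean = 1873.09 * 1.6623
Mean = 3113.6603

3113.6603


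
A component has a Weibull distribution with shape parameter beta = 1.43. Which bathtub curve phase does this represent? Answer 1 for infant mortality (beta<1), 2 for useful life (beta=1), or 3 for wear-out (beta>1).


beta = 1.43
Compare beta to 1:
beta < 1 => infant mortality (phase 1)
beta = 1 => useful life (phase 2)
beta > 1 => wear-out (phase 3)
Since beta = 1.43, this is wear-out (increasing failure rate)
Phase = 3

3


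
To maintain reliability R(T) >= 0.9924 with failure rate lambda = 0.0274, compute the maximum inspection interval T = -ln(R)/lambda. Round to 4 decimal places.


R_target = 0.9924
lambda = 0.0274
-ln(0.9924) = 0.0076
T = 0.0076 / 0.0274
T = 0.2784

0.2784


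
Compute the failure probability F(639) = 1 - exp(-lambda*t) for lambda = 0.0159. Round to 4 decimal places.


lambda = 0.0159, t = 639
lambda * t = 10.1601
exp(-10.1601) = 0.0
F(t) = 1 - 0.0
F(t) = 1.0

1.0


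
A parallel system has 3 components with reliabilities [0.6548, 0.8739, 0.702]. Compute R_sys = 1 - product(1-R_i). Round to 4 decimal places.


Components: [0.6548, 0.8739, 0.702]
(1 - 0.6548) = 0.3452, running product = 0.3452
(1 - 0.8739) = 0.1261, running product = 0.0435
(1 - 0.702) = 0.298, running product = 0.013
Product of (1-R_i) = 0.013
R_sys = 1 - 0.013 = 0.987

0.987


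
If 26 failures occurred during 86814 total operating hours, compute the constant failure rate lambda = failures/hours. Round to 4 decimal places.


failures = 26
total_hours = 86814
lambda = 26 / 86814
lambda = 0.0003

0.0003


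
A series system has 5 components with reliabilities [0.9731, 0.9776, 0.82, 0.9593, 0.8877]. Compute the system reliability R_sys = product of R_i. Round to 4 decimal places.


Components: [0.9731, 0.9776, 0.82, 0.9593, 0.8877]
After component 1 (R=0.9731): product = 0.9731
After component 2 (R=0.9776): product = 0.9513
After component 3 (R=0.82): product = 0.7801
After component 4 (R=0.9593): product = 0.7483
After component 5 (R=0.8877): product = 0.6643
R_sys = 0.6643

0.6643


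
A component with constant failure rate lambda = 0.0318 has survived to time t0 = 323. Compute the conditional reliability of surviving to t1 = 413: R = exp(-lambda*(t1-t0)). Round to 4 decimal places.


lambda = 0.0318
t0 = 323, t1 = 413
t1 - t0 = 90
lambda * (t1-t0) = 0.0318 * 90 = 2.862
R = exp(-2.862)
R = 0.0572

0.0572


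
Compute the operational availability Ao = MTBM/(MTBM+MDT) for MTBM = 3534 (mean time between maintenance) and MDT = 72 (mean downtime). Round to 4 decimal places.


MTBM = 3534
MDT = 72
MTBM + MDT = 3606
Ao = 3534 / 3606
Ao = 0.98

0.98


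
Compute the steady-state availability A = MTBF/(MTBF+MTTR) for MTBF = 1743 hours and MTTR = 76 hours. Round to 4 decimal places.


MTBF = 1743
MTTR = 76
MTBF + MTTR = 1819
A = 1743 / 1819
A = 0.9582

0.9582


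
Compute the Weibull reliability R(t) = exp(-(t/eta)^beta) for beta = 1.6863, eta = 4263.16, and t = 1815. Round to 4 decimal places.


beta = 1.6863, eta = 4263.16, t = 1815
t/eta = 1815 / 4263.16 = 0.4257
(t/eta)^beta = 0.4257^1.6863 = 0.2369
R(t) = exp(-0.2369)
R(t) = 0.789

0.789


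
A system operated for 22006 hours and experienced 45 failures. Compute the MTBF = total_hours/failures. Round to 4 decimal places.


total_hours = 22006
failures = 45
MTBF = 22006 / 45
MTBF = 489.0222

489.0222


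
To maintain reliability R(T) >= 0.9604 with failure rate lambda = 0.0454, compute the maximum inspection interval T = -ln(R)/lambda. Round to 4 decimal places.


R_target = 0.9604
lambda = 0.0454
-ln(0.9604) = 0.0404
T = 0.0404 / 0.0454
T = 0.89

0.89


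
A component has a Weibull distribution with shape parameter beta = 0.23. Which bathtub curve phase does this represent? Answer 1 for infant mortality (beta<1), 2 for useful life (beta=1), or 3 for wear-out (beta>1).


beta = 0.23
Compare beta to 1:
beta < 1 => infant mortality (phase 1)
beta = 1 => useful life (phase 2)
beta > 1 => wear-out (phase 3)
Since beta = 0.23, this is infant mortality (decreasing failure rate)
Phase = 1

1


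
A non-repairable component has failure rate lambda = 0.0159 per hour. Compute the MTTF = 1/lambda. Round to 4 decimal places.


lambda = 0.0159
MTTF = 1 / 0.0159
MTTF = 62.8931

62.8931


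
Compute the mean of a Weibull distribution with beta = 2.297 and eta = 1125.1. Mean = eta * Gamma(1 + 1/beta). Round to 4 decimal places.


beta = 2.297, eta = 1125.1
1/beta = 0.4354
1 + 1/beta = 1.4354
Gamma(1.4354) = 0.8859
Mean = 1125.1 * 0.8859
Mean = 996.7279

996.7279


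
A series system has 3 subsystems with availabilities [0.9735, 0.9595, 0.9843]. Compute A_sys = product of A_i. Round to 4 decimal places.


Subsystems: [0.9735, 0.9595, 0.9843]
After subsystem 1 (A=0.9735): product = 0.9735
After subsystem 2 (A=0.9595): product = 0.9341
After subsystem 3 (A=0.9843): product = 0.9194
A_sys = 0.9194

0.9194


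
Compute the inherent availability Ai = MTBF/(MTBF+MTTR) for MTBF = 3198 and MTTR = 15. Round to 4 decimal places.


MTBF = 3198
MTTR = 15
MTBF + MTTR = 3213
Ai = 3198 / 3213
Ai = 0.9953

0.9953


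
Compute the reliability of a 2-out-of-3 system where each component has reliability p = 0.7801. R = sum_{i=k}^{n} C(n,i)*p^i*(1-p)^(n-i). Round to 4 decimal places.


k = 2, n = 3, p = 0.7801
i=2: C(3,2)=3 * 0.7801^2 * 0.2199^1 = 0.4015
i=3: C(3,3)=1 * 0.7801^3 * 0.2199^0 = 0.4747
R = sum of terms = 0.8762

0.8762


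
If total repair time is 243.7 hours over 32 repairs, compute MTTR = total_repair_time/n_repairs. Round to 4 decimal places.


total_repair_time = 243.7
n_repairs = 32
MTTR = 243.7 / 32
MTTR = 7.6156

7.6156


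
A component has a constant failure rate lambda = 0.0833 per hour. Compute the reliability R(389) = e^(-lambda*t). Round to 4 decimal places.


lambda = 0.0833
t = 389
lambda * t = 32.4037
R(t) = e^(-32.4037)
R(t) = 0.0

0.0


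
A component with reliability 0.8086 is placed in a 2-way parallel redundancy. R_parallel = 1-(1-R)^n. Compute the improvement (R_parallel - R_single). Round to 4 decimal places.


R_single = 0.8086, n = 2
1 - R_single = 0.1914
(1 - R_single)^n = 0.1914^2 = 0.0366
R_parallel = 1 - 0.0366 = 0.9634
Improvement = 0.9634 - 0.8086
Improvement = 0.1548

0.1548


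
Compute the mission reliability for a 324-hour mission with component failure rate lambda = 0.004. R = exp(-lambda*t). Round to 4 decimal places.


lambda = 0.004
mission_time = 324
lambda * t = 0.004 * 324 = 1.296
R = exp(-1.296)
R = 0.2736

0.2736


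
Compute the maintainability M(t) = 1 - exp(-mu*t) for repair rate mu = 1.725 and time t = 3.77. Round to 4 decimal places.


mu = 1.725, t = 3.77
mu * t = 1.725 * 3.77 = 6.5033
exp(-6.5033) = 0.0015
M(t) = 1 - 0.0015
M(t) = 0.9985

0.9985


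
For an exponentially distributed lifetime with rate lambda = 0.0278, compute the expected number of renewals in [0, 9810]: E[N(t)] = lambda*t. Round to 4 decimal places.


lambda = 0.0278
t = 9810
E[N(t)] = lambda * t
E[N(t)] = 0.0278 * 9810
E[N(t)] = 272.718

272.718


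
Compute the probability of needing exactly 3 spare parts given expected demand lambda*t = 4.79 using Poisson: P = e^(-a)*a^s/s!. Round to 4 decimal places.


a = 4.79, s = 3
e^(-a) = e^(-4.79) = 0.0083
a^s = 4.79^3 = 109.9022
s! = 6
P = 0.0083 * 109.9022 / 6
P = 0.1523

0.1523


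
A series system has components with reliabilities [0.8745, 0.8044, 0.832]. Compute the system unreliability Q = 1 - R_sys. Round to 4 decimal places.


Components: [0.8745, 0.8044, 0.832]
After component 1: product = 0.8745
After component 2: product = 0.7034
After component 3: product = 0.5853
R_sys = 0.5853
Q = 1 - 0.5853 = 0.4147

0.4147


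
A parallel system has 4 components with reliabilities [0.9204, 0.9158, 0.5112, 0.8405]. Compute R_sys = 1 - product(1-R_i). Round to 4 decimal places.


Components: [0.9204, 0.9158, 0.5112, 0.8405]
(1 - 0.9204) = 0.0796, running product = 0.0796
(1 - 0.9158) = 0.0842, running product = 0.0067
(1 - 0.5112) = 0.4888, running product = 0.0033
(1 - 0.8405) = 0.1595, running product = 0.0005
Product of (1-R_i) = 0.0005
R_sys = 1 - 0.0005 = 0.9995

0.9995


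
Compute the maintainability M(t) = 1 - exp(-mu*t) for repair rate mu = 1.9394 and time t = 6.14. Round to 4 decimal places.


mu = 1.9394, t = 6.14
mu * t = 1.9394 * 6.14 = 11.9079
exp(-11.9079) = 0.0
M(t) = 1 - 0.0
M(t) = 1.0

1.0


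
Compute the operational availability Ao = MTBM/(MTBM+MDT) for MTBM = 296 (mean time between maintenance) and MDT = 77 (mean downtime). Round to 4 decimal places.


MTBM = 296
MDT = 77
MTBM + MDT = 373
Ao = 296 / 373
Ao = 0.7936

0.7936


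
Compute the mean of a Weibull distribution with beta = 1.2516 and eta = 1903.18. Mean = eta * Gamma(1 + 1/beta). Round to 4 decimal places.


beta = 1.2516, eta = 1903.18
1/beta = 0.799
1 + 1/beta = 1.799
Gamma(1.799) = 0.9311
Mean = 1903.18 * 0.9311
Mean = 1772.0751

1772.0751


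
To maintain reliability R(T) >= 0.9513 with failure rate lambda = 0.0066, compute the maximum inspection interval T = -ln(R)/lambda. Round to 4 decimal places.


R_target = 0.9513
lambda = 0.0066
-ln(0.9513) = 0.0499
T = 0.0499 / 0.0066
T = 7.5645

7.5645


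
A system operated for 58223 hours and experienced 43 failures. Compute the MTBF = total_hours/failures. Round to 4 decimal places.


total_hours = 58223
failures = 43
MTBF = 58223 / 43
MTBF = 1354.0233

1354.0233


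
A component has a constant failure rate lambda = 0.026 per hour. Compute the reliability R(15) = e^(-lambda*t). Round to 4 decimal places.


lambda = 0.026
t = 15
lambda * t = 0.39
R(t) = e^(-0.39)
R(t) = 0.6771

0.6771


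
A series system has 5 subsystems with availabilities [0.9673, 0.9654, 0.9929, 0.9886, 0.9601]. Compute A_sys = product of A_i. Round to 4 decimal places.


Subsystems: [0.9673, 0.9654, 0.9929, 0.9886, 0.9601]
After subsystem 1 (A=0.9673): product = 0.9673
After subsystem 2 (A=0.9654): product = 0.9338
After subsystem 3 (A=0.9929): product = 0.9272
After subsystem 4 (A=0.9886): product = 0.9166
After subsystem 5 (A=0.9601): product = 0.8801
A_sys = 0.8801

0.8801


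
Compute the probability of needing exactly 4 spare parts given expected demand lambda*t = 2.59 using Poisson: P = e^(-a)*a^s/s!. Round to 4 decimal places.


a = 2.59, s = 4
e^(-a) = e^(-2.59) = 0.075
a^s = 2.59^4 = 44.9986
s! = 24
P = 0.075 * 44.9986 / 24
P = 0.1407

0.1407


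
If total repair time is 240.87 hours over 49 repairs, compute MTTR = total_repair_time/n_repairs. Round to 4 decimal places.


total_repair_time = 240.87
n_repairs = 49
MTTR = 240.87 / 49
MTTR = 4.9157

4.9157


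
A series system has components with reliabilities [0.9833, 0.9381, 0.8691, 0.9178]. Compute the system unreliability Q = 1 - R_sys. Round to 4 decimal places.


Components: [0.9833, 0.9381, 0.8691, 0.9178]
After component 1: product = 0.9833
After component 2: product = 0.9224
After component 3: product = 0.8017
After component 4: product = 0.7358
R_sys = 0.7358
Q = 1 - 0.7358 = 0.2642

0.2642


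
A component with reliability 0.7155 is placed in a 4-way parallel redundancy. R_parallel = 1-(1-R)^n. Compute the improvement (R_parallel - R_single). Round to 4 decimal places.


R_single = 0.7155, n = 4
1 - R_single = 0.2845
(1 - R_single)^n = 0.2845^4 = 0.0066
R_parallel = 1 - 0.0066 = 0.9934
Improvement = 0.9934 - 0.7155
Improvement = 0.2779

0.2779


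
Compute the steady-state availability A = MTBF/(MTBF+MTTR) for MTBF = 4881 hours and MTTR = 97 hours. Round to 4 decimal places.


MTBF = 4881
MTTR = 97
MTBF + MTTR = 4978
A = 4881 / 4978
A = 0.9805

0.9805


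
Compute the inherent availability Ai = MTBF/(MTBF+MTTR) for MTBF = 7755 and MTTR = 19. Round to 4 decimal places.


MTBF = 7755
MTTR = 19
MTBF + MTTR = 7774
Ai = 7755 / 7774
Ai = 0.9976

0.9976


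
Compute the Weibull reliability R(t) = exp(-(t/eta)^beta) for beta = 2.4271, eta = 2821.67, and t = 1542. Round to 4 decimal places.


beta = 2.4271, eta = 2821.67, t = 1542
t/eta = 1542 / 2821.67 = 0.5465
(t/eta)^beta = 0.5465^2.4271 = 0.2307
R(t) = exp(-0.2307)
R(t) = 0.794

0.794


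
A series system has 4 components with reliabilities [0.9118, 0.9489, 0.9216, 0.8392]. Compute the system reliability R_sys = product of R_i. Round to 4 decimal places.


Components: [0.9118, 0.9489, 0.9216, 0.8392]
After component 1 (R=0.9118): product = 0.9118
After component 2 (R=0.9489): product = 0.8652
After component 3 (R=0.9216): product = 0.7974
After component 4 (R=0.8392): product = 0.6692
R_sys = 0.6692

0.6692


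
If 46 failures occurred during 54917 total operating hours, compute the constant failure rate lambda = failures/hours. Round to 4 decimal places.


failures = 46
total_hours = 54917
lambda = 46 / 54917
lambda = 0.0008

0.0008


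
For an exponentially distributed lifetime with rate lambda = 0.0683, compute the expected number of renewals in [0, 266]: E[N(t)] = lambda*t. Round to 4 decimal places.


lambda = 0.0683
t = 266
E[N(t)] = lambda * t
E[N(t)] = 0.0683 * 266
E[N(t)] = 18.1678

18.1678


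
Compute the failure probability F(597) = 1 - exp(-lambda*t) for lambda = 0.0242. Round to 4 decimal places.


lambda = 0.0242, t = 597
lambda * t = 14.4474
exp(-14.4474) = 0.0
F(t) = 1 - 0.0
F(t) = 1.0

1.0


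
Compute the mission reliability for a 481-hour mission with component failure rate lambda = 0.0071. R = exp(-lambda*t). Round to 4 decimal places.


lambda = 0.0071
mission_time = 481
lambda * t = 0.0071 * 481 = 3.4151
R = exp(-3.4151)
R = 0.0329

0.0329


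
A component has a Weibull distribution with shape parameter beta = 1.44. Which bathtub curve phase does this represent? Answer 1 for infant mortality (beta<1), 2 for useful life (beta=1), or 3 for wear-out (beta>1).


beta = 1.44
Compare beta to 1:
beta < 1 => infant mortality (phase 1)
beta = 1 => useful life (phase 2)
beta > 1 => wear-out (phase 3)
Since beta = 1.44, this is wear-out (increasing failure rate)
Phase = 3

3


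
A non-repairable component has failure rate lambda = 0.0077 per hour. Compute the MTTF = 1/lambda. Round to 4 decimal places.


lambda = 0.0077
MTTF = 1 / 0.0077
MTTF = 129.8701

129.8701


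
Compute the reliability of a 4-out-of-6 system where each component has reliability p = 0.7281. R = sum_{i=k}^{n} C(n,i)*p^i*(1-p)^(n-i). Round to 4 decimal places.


k = 4, n = 6, p = 0.7281
i=4: C(6,4)=15 * 0.7281^4 * 0.2719^2 = 0.3117
i=5: C(6,5)=6 * 0.7281^5 * 0.2719^1 = 0.3338
i=6: C(6,6)=1 * 0.7281^6 * 0.2719^0 = 0.149
R = sum of terms = 0.7945

0.7945


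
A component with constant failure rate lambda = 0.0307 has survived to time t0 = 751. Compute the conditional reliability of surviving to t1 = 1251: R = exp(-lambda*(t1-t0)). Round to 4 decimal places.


lambda = 0.0307
t0 = 751, t1 = 1251
t1 - t0 = 500
lambda * (t1-t0) = 0.0307 * 500 = 15.35
R = exp(-15.35)
R = 0.0

0.0


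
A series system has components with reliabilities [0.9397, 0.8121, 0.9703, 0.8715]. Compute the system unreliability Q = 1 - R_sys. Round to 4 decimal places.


Components: [0.9397, 0.8121, 0.9703, 0.8715]
After component 1: product = 0.9397
After component 2: product = 0.7631
After component 3: product = 0.7405
After component 4: product = 0.6453
R_sys = 0.6453
Q = 1 - 0.6453 = 0.3547

0.3547


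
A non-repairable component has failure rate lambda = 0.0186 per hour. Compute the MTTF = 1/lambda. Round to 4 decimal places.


lambda = 0.0186
MTTF = 1 / 0.0186
MTTF = 53.7634

53.7634


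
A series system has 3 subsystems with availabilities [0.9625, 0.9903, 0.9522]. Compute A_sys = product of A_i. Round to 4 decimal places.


Subsystems: [0.9625, 0.9903, 0.9522]
After subsystem 1 (A=0.9625): product = 0.9625
After subsystem 2 (A=0.9903): product = 0.9532
After subsystem 3 (A=0.9522): product = 0.9076
A_sys = 0.9076

0.9076


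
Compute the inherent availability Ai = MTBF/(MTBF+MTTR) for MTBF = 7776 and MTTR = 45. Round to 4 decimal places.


MTBF = 7776
MTTR = 45
MTBF + MTTR = 7821
Ai = 7776 / 7821
Ai = 0.9942

0.9942


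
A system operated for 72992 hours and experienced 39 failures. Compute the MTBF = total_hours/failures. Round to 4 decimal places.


total_hours = 72992
failures = 39
MTBF = 72992 / 39
MTBF = 1871.5897

1871.5897


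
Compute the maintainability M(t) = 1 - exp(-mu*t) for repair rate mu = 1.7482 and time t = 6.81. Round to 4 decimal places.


mu = 1.7482, t = 6.81
mu * t = 1.7482 * 6.81 = 11.9052
exp(-11.9052) = 0.0
M(t) = 1 - 0.0
M(t) = 1.0

1.0


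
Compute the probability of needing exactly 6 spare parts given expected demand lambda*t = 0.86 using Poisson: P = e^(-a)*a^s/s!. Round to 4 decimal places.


a = 0.86, s = 6
e^(-a) = e^(-0.86) = 0.4232
a^s = 0.86^6 = 0.4046
s! = 720
P = 0.4232 * 0.4046 / 720
P = 0.0002

0.0002


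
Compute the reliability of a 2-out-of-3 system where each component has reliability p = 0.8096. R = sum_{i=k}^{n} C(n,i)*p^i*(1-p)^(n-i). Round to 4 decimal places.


k = 2, n = 3, p = 0.8096
i=2: C(3,2)=3 * 0.8096^2 * 0.1904^1 = 0.3744
i=3: C(3,3)=1 * 0.8096^3 * 0.1904^0 = 0.5307
R = sum of terms = 0.905

0.905


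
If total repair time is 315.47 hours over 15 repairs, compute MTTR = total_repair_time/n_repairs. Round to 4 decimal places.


total_repair_time = 315.47
n_repairs = 15
MTTR = 315.47 / 15
MTTR = 21.0313

21.0313


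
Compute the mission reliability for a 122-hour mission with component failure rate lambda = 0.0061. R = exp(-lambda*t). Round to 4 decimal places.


lambda = 0.0061
mission_time = 122
lambda * t = 0.0061 * 122 = 0.7442
R = exp(-0.7442)
R = 0.4751

0.4751


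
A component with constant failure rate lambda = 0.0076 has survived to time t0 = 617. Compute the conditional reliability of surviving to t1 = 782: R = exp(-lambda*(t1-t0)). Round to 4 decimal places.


lambda = 0.0076
t0 = 617, t1 = 782
t1 - t0 = 165
lambda * (t1-t0) = 0.0076 * 165 = 1.254
R = exp(-1.254)
R = 0.2854

0.2854


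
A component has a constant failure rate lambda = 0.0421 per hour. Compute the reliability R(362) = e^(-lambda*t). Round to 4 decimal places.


lambda = 0.0421
t = 362
lambda * t = 15.2402
R(t) = e^(-15.2402)
R(t) = 0.0

0.0


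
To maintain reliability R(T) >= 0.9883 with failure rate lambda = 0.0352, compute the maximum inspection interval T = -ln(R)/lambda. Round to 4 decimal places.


R_target = 0.9883
lambda = 0.0352
-ln(0.9883) = 0.0118
T = 0.0118 / 0.0352
T = 0.3343

0.3343


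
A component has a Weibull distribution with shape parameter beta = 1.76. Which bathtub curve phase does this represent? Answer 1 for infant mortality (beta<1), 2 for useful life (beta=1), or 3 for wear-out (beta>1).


beta = 1.76
Compare beta to 1:
beta < 1 => infant mortality (phase 1)
beta = 1 => useful life (phase 2)
beta > 1 => wear-out (phase 3)
Since beta = 1.76, this is wear-out (increasing failure rate)
Phase = 3

3


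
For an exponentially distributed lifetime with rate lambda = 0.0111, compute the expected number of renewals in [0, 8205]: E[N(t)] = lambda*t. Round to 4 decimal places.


lambda = 0.0111
t = 8205
E[N(t)] = lambda * t
E[N(t)] = 0.0111 * 8205
E[N(t)] = 91.0755

91.0755


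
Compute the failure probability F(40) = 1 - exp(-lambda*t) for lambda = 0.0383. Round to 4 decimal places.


lambda = 0.0383, t = 40
lambda * t = 1.532
exp(-1.532) = 0.2161
F(t) = 1 - 0.2161
F(t) = 0.7839

0.7839


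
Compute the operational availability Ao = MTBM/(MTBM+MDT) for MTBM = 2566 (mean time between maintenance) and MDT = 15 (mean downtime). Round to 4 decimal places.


MTBM = 2566
MDT = 15
MTBM + MDT = 2581
Ao = 2566 / 2581
Ao = 0.9942

0.9942


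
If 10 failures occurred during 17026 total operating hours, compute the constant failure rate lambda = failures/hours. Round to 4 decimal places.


failures = 10
total_hours = 17026
lambda = 10 / 17026
lambda = 0.0006

0.0006


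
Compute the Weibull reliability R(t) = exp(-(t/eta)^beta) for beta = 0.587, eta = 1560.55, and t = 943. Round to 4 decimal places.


beta = 0.587, eta = 1560.55, t = 943
t/eta = 943 / 1560.55 = 0.6043
(t/eta)^beta = 0.6043^0.587 = 0.744
R(t) = exp(-0.744)
R(t) = 0.4752

0.4752


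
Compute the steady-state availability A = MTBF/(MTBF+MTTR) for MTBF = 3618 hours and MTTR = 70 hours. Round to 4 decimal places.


MTBF = 3618
MTTR = 70
MTBF + MTTR = 3688
A = 3618 / 3688
A = 0.981

0.981


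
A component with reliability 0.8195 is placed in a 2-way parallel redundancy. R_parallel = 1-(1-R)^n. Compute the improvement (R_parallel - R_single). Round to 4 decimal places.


R_single = 0.8195, n = 2
1 - R_single = 0.1805
(1 - R_single)^n = 0.1805^2 = 0.0326
R_parallel = 1 - 0.0326 = 0.9674
Improvement = 0.9674 - 0.8195
Improvement = 0.1479

0.1479


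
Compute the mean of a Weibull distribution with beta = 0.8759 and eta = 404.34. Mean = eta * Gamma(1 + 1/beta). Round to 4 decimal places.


beta = 0.8759, eta = 404.34
1/beta = 1.1417
1 + 1/beta = 2.1417
Gamma(2.1417) = 1.0684
Mean = 404.34 * 1.0684
Mean = 432.0092

432.0092


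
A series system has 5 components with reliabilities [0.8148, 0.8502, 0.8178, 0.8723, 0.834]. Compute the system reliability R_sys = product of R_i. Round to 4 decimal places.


Components: [0.8148, 0.8502, 0.8178, 0.8723, 0.834]
After component 1 (R=0.8148): product = 0.8148
After component 2 (R=0.8502): product = 0.6927
After component 3 (R=0.8178): product = 0.5665
After component 4 (R=0.8723): product = 0.4942
After component 5 (R=0.834): product = 0.4121
R_sys = 0.4121

0.4121


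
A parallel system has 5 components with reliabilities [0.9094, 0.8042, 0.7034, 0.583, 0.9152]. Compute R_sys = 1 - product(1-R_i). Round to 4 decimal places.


Components: [0.9094, 0.8042, 0.7034, 0.583, 0.9152]
(1 - 0.9094) = 0.0906, running product = 0.0906
(1 - 0.8042) = 0.1958, running product = 0.0177
(1 - 0.7034) = 0.2966, running product = 0.0053
(1 - 0.583) = 0.417, running product = 0.0022
(1 - 0.9152) = 0.0848, running product = 0.0002
Product of (1-R_i) = 0.0002
R_sys = 1 - 0.0002 = 0.9998

0.9998


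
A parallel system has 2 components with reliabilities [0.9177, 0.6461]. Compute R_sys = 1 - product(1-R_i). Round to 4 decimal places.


Components: [0.9177, 0.6461]
(1 - 0.9177) = 0.0823, running product = 0.0823
(1 - 0.6461) = 0.3539, running product = 0.0291
Product of (1-R_i) = 0.0291
R_sys = 1 - 0.0291 = 0.9709

0.9709


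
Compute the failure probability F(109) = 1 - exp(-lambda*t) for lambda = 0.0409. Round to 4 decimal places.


lambda = 0.0409, t = 109
lambda * t = 4.4581
exp(-4.4581) = 0.0116
F(t) = 1 - 0.0116
F(t) = 0.9884

0.9884


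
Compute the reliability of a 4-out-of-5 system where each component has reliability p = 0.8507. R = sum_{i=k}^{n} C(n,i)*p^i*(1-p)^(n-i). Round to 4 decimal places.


k = 4, n = 5, p = 0.8507
i=4: C(5,4)=5 * 0.8507^4 * 0.1493^1 = 0.391
i=5: C(5,5)=1 * 0.8507^5 * 0.1493^0 = 0.4455
R = sum of terms = 0.8365

0.8365


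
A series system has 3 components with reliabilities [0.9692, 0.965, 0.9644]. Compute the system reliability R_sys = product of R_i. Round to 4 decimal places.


Components: [0.9692, 0.965, 0.9644]
After component 1 (R=0.9692): product = 0.9692
After component 2 (R=0.965): product = 0.9353
After component 3 (R=0.9644): product = 0.902
R_sys = 0.902

0.902


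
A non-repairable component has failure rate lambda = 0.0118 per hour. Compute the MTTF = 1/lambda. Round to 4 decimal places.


lambda = 0.0118
MTTF = 1 / 0.0118
MTTF = 84.7458

84.7458


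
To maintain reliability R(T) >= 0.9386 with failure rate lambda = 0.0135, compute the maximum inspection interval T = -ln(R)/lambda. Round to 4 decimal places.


R_target = 0.9386
lambda = 0.0135
-ln(0.9386) = 0.0634
T = 0.0634 / 0.0135
T = 4.6938

4.6938


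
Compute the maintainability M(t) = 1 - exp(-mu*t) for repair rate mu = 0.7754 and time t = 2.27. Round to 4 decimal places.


mu = 0.7754, t = 2.27
mu * t = 0.7754 * 2.27 = 1.7602
exp(-1.7602) = 0.172
M(t) = 1 - 0.172
M(t) = 0.828

0.828


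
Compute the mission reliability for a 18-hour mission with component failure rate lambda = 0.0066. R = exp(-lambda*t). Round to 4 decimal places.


lambda = 0.0066
mission_time = 18
lambda * t = 0.0066 * 18 = 0.1188
R = exp(-0.1188)
R = 0.888

0.888


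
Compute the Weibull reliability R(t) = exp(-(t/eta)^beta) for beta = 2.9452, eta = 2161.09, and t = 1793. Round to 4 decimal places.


beta = 2.9452, eta = 2161.09, t = 1793
t/eta = 1793 / 2161.09 = 0.8297
(t/eta)^beta = 0.8297^2.9452 = 0.577
R(t) = exp(-0.577)
R(t) = 0.5616

0.5616


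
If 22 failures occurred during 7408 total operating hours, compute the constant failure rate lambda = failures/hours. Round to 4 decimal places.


failures = 22
total_hours = 7408
lambda = 22 / 7408
lambda = 0.003

0.003


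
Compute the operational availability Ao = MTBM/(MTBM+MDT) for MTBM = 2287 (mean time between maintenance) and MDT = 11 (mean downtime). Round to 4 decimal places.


MTBM = 2287
MDT = 11
MTBM + MDT = 2298
Ao = 2287 / 2298
Ao = 0.9952

0.9952


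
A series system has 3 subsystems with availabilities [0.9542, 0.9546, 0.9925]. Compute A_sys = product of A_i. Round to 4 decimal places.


Subsystems: [0.9542, 0.9546, 0.9925]
After subsystem 1 (A=0.9542): product = 0.9542
After subsystem 2 (A=0.9546): product = 0.9109
After subsystem 3 (A=0.9925): product = 0.904
A_sys = 0.904

0.904


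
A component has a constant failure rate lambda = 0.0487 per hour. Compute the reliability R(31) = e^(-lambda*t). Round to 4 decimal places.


lambda = 0.0487
t = 31
lambda * t = 1.5097
R(t) = e^(-1.5097)
R(t) = 0.221

0.221


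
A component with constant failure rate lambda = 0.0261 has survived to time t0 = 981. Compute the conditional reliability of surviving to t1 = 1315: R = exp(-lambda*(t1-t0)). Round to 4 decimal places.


lambda = 0.0261
t0 = 981, t1 = 1315
t1 - t0 = 334
lambda * (t1-t0) = 0.0261 * 334 = 8.7174
R = exp(-8.7174)
R = 0.0002

0.0002


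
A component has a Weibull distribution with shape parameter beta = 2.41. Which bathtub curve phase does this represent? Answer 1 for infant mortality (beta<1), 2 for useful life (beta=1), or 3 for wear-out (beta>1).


beta = 2.41
Compare beta to 1:
beta < 1 => infant mortality (phase 1)
beta = 1 => useful life (phase 2)
beta > 1 => wear-out (phase 3)
Since beta = 2.41, this is wear-out (increasing failure rate)
Phase = 3

3


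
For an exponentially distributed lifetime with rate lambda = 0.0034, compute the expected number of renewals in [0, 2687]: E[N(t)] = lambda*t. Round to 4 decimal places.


lambda = 0.0034
t = 2687
E[N(t)] = lambda * t
E[N(t)] = 0.0034 * 2687
E[N(t)] = 9.1358

9.1358


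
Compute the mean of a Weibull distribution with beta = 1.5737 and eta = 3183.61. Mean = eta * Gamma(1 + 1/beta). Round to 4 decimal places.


beta = 1.5737, eta = 3183.61
1/beta = 0.6354
1 + 1/beta = 1.6354
Gamma(1.6354) = 0.898
Mean = 3183.61 * 0.898
Mean = 2858.8684

2858.8684


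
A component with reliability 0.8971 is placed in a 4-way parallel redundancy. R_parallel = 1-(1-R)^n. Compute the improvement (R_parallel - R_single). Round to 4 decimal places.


R_single = 0.8971, n = 4
1 - R_single = 0.1029
(1 - R_single)^n = 0.1029^4 = 0.0001
R_parallel = 1 - 0.0001 = 0.9999
Improvement = 0.9999 - 0.8971
Improvement = 0.1028

0.1028


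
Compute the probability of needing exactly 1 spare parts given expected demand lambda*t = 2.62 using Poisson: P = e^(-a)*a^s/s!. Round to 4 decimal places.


a = 2.62, s = 1
e^(-a) = e^(-2.62) = 0.0728
a^s = 2.62^1 = 2.62
s! = 1
P = 0.0728 * 2.62 / 1
P = 0.1907

0.1907


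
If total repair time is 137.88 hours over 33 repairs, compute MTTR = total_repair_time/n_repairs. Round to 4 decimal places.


total_repair_time = 137.88
n_repairs = 33
MTTR = 137.88 / 33
MTTR = 4.1782

4.1782


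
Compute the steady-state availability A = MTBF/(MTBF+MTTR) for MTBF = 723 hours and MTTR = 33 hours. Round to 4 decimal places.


MTBF = 723
MTTR = 33
MTBF + MTTR = 756
A = 723 / 756
A = 0.9563

0.9563


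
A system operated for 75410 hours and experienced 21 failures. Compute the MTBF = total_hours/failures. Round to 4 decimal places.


total_hours = 75410
failures = 21
MTBF = 75410 / 21
MTBF = 3590.9524

3590.9524


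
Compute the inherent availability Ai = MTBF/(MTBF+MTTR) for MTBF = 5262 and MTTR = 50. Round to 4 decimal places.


MTBF = 5262
MTTR = 50
MTBF + MTTR = 5312
Ai = 5262 / 5312
Ai = 0.9906

0.9906


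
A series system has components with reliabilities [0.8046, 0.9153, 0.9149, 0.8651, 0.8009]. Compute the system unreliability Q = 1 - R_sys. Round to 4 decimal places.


Components: [0.8046, 0.9153, 0.9149, 0.8651, 0.8009]
After component 1: product = 0.8046
After component 2: product = 0.7365
After component 3: product = 0.6738
After component 4: product = 0.5829
After component 5: product = 0.4668
R_sys = 0.4668
Q = 1 - 0.4668 = 0.5332

0.5332


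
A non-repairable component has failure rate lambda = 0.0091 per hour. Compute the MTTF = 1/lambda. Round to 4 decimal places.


lambda = 0.0091
MTTF = 1 / 0.0091
MTTF = 109.8901

109.8901


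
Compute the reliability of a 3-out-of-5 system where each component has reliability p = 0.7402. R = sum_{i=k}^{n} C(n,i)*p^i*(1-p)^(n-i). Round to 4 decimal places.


k = 3, n = 5, p = 0.7402
i=3: C(5,3)=10 * 0.7402^3 * 0.2598^2 = 0.2737
i=4: C(5,4)=5 * 0.7402^4 * 0.2598^1 = 0.3899
i=5: C(5,5)=1 * 0.7402^5 * 0.2598^0 = 0.2222
R = sum of terms = 0.8859

0.8859


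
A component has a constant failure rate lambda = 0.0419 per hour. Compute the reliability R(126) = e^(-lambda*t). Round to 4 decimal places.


lambda = 0.0419
t = 126
lambda * t = 5.2794
R(t) = e^(-5.2794)
R(t) = 0.0051

0.0051


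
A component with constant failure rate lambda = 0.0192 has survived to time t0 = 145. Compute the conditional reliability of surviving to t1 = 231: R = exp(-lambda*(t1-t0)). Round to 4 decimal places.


lambda = 0.0192
t0 = 145, t1 = 231
t1 - t0 = 86
lambda * (t1-t0) = 0.0192 * 86 = 1.6512
R = exp(-1.6512)
R = 0.1918

0.1918


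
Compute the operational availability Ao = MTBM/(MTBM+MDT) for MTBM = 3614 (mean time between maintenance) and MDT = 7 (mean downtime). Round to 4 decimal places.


MTBM = 3614
MDT = 7
MTBM + MDT = 3621
Ao = 3614 / 3621
Ao = 0.9981

0.9981


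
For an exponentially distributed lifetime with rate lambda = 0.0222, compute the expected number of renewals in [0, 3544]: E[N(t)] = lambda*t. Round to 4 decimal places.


lambda = 0.0222
t = 3544
E[N(t)] = lambda * t
E[N(t)] = 0.0222 * 3544
E[N(t)] = 78.6768

78.6768


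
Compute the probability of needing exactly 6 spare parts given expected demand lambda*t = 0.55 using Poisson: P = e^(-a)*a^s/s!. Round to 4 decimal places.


a = 0.55, s = 6
e^(-a) = e^(-0.55) = 0.5769
a^s = 0.55^6 = 0.0277
s! = 720
P = 0.5769 * 0.0277 / 720
P = 0.0

0.0


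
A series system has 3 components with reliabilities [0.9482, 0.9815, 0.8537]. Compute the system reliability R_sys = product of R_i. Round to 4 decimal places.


Components: [0.9482, 0.9815, 0.8537]
After component 1 (R=0.9482): product = 0.9482
After component 2 (R=0.9815): product = 0.9307
After component 3 (R=0.8537): product = 0.7945
R_sys = 0.7945

0.7945


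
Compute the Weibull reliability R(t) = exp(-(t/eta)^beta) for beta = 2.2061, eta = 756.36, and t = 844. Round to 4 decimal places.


beta = 2.2061, eta = 756.36, t = 844
t/eta = 844 / 756.36 = 1.1159
(t/eta)^beta = 1.1159^2.2061 = 1.2736
R(t) = exp(-1.2736)
R(t) = 0.2798

0.2798


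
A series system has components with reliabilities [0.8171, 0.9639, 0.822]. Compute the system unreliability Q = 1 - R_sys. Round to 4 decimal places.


Components: [0.8171, 0.9639, 0.822]
After component 1: product = 0.8171
After component 2: product = 0.7876
After component 3: product = 0.6474
R_sys = 0.6474
Q = 1 - 0.6474 = 0.3526

0.3526


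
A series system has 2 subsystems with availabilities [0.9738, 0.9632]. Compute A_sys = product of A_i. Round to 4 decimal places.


Subsystems: [0.9738, 0.9632]
After subsystem 1 (A=0.9738): product = 0.9738
After subsystem 2 (A=0.9632): product = 0.938
A_sys = 0.938

0.938


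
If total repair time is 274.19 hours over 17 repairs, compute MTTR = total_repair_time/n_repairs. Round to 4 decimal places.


total_repair_time = 274.19
n_repairs = 17
MTTR = 274.19 / 17
MTTR = 16.1288

16.1288


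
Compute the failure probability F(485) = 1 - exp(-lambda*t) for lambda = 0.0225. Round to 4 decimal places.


lambda = 0.0225, t = 485
lambda * t = 10.9125
exp(-10.9125) = 0.0
F(t) = 1 - 0.0
F(t) = 1.0

1.0


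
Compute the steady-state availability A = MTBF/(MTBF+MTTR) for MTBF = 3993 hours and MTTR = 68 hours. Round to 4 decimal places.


MTBF = 3993
MTTR = 68
MTBF + MTTR = 4061
A = 3993 / 4061
A = 0.9833

0.9833


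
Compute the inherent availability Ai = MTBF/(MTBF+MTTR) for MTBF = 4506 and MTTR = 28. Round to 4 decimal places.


MTBF = 4506
MTTR = 28
MTBF + MTTR = 4534
Ai = 4506 / 4534
Ai = 0.9938

0.9938


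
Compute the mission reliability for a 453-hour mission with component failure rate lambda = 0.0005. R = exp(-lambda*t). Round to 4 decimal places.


lambda = 0.0005
mission_time = 453
lambda * t = 0.0005 * 453 = 0.2265
R = exp(-0.2265)
R = 0.7973

0.7973


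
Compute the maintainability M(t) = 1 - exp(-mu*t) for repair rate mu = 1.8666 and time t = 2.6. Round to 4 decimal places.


mu = 1.8666, t = 2.6
mu * t = 1.8666 * 2.6 = 4.8532
exp(-4.8532) = 0.0078
M(t) = 1 - 0.0078
M(t) = 0.9922

0.9922


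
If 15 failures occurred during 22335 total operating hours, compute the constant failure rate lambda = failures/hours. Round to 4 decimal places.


failures = 15
total_hours = 22335
lambda = 15 / 22335
lambda = 0.0007

0.0007


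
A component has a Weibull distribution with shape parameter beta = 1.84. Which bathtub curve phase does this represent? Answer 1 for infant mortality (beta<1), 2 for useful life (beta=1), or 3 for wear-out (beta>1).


beta = 1.84
Compare beta to 1:
beta < 1 => infant mortality (phase 1)
beta = 1 => useful life (phase 2)
beta > 1 => wear-out (phase 3)
Since beta = 1.84, this is wear-out (increasing failure rate)
Phase = 3

3


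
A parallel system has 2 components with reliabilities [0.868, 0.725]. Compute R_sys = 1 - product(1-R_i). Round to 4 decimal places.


Components: [0.868, 0.725]
(1 - 0.868) = 0.132, running product = 0.132
(1 - 0.725) = 0.275, running product = 0.0363
Product of (1-R_i) = 0.0363
R_sys = 1 - 0.0363 = 0.9637

0.9637


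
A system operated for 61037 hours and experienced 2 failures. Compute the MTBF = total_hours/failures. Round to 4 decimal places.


total_hours = 61037
failures = 2
MTBF = 61037 / 2
MTBF = 30518.5

30518.5


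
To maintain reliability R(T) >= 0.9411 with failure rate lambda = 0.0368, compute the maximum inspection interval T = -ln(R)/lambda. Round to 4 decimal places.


R_target = 0.9411
lambda = 0.0368
-ln(0.9411) = 0.0607
T = 0.0607 / 0.0368
T = 1.6496

1.6496


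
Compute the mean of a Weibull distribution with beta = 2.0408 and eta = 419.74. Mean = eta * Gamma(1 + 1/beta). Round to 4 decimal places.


beta = 2.0408, eta = 419.74
1/beta = 0.49
1 + 1/beta = 1.49
Gamma(1.49) = 0.8859
Mean = 419.74 * 0.8859
Mean = 371.8666

371.8666


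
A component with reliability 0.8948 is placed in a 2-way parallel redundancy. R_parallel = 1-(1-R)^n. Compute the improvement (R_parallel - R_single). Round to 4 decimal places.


R_single = 0.8948, n = 2
1 - R_single = 0.1052
(1 - R_single)^n = 0.1052^2 = 0.0111
R_parallel = 1 - 0.0111 = 0.9889
Improvement = 0.9889 - 0.8948
Improvement = 0.0941

0.0941


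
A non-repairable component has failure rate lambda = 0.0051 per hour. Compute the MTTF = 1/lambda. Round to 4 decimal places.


lambda = 0.0051
MTTF = 1 / 0.0051
MTTF = 196.0784

196.0784


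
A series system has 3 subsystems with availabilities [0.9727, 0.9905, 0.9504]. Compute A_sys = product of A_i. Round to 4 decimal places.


Subsystems: [0.9727, 0.9905, 0.9504]
After subsystem 1 (A=0.9727): product = 0.9727
After subsystem 2 (A=0.9905): product = 0.9635
After subsystem 3 (A=0.9504): product = 0.9157
A_sys = 0.9157

0.9157


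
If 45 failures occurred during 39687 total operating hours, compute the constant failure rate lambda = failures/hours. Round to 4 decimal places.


failures = 45
total_hours = 39687
lambda = 45 / 39687
lambda = 0.0011

0.0011


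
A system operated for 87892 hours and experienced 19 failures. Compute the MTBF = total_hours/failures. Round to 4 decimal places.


total_hours = 87892
failures = 19
MTBF = 87892 / 19
MTBF = 4625.8947

4625.8947


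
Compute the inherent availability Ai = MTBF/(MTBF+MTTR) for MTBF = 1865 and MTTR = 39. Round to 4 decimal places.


MTBF = 1865
MTTR = 39
MTBF + MTTR = 1904
Ai = 1865 / 1904
Ai = 0.9795

0.9795


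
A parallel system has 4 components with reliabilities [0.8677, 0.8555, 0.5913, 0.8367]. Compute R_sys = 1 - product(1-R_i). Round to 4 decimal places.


Components: [0.8677, 0.8555, 0.5913, 0.8367]
(1 - 0.8677) = 0.1323, running product = 0.1323
(1 - 0.8555) = 0.1445, running product = 0.0191
(1 - 0.5913) = 0.4087, running product = 0.0078
(1 - 0.8367) = 0.1633, running product = 0.0013
Product of (1-R_i) = 0.0013
R_sys = 1 - 0.0013 = 0.9987

0.9987


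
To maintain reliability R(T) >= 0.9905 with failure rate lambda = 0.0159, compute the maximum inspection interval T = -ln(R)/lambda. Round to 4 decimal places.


R_target = 0.9905
lambda = 0.0159
-ln(0.9905) = 0.0095
T = 0.0095 / 0.0159
T = 0.6003

0.6003


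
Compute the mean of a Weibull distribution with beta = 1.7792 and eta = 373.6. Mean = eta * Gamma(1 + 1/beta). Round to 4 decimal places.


beta = 1.7792, eta = 373.6
1/beta = 0.5621
1 + 1/beta = 1.5621
Gamma(1.5621) = 0.8898
Mean = 373.6 * 0.8898
Mean = 332.4319

332.4319


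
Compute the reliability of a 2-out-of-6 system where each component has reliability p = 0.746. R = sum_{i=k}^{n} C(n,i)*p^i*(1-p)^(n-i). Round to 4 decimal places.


k = 2, n = 6, p = 0.746
i=2: C(6,2)=15 * 0.746^2 * 0.254^4 = 0.0347
i=3: C(6,3)=20 * 0.746^3 * 0.254^3 = 0.1361
i=4: C(6,4)=15 * 0.746^4 * 0.254^2 = 0.2997
i=5: C(6,5)=6 * 0.746^5 * 0.254^1 = 0.3521
i=6: C(6,6)=1 * 0.746^6 * 0.254^0 = 0.1724
R = sum of terms = 0.995

0.995
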